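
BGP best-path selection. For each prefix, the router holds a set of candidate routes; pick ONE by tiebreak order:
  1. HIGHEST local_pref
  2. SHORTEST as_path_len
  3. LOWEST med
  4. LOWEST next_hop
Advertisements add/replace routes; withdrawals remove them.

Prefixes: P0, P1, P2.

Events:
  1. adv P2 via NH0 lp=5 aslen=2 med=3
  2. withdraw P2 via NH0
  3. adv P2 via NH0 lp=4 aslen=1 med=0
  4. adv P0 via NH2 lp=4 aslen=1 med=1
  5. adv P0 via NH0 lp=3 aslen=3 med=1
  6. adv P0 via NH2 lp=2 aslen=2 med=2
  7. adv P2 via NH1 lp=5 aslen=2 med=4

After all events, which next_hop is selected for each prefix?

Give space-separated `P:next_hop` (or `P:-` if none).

Op 1: best P0=- P1=- P2=NH0
Op 2: best P0=- P1=- P2=-
Op 3: best P0=- P1=- P2=NH0
Op 4: best P0=NH2 P1=- P2=NH0
Op 5: best P0=NH2 P1=- P2=NH0
Op 6: best P0=NH0 P1=- P2=NH0
Op 7: best P0=NH0 P1=- P2=NH1

Answer: P0:NH0 P1:- P2:NH1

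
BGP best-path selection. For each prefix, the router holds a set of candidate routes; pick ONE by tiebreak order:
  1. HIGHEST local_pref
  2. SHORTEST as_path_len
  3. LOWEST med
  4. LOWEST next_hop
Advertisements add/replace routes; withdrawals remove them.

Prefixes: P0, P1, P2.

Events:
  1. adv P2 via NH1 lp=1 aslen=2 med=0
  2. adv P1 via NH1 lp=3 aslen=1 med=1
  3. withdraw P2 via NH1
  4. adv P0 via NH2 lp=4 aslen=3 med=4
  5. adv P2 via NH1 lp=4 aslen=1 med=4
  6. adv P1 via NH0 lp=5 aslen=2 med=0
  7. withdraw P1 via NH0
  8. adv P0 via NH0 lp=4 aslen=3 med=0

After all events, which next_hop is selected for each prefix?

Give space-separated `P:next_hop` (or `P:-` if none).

Answer: P0:NH0 P1:NH1 P2:NH1

Derivation:
Op 1: best P0=- P1=- P2=NH1
Op 2: best P0=- P1=NH1 P2=NH1
Op 3: best P0=- P1=NH1 P2=-
Op 4: best P0=NH2 P1=NH1 P2=-
Op 5: best P0=NH2 P1=NH1 P2=NH1
Op 6: best P0=NH2 P1=NH0 P2=NH1
Op 7: best P0=NH2 P1=NH1 P2=NH1
Op 8: best P0=NH0 P1=NH1 P2=NH1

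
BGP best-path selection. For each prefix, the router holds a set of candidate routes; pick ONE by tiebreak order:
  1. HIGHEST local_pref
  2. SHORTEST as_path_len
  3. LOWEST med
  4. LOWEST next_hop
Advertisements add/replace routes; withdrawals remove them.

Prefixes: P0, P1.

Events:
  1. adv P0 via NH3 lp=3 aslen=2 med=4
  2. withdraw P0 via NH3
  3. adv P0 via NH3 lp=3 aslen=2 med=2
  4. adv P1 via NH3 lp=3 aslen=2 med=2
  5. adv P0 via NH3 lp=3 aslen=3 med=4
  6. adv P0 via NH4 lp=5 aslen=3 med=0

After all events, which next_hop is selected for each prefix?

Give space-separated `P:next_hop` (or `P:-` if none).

Answer: P0:NH4 P1:NH3

Derivation:
Op 1: best P0=NH3 P1=-
Op 2: best P0=- P1=-
Op 3: best P0=NH3 P1=-
Op 4: best P0=NH3 P1=NH3
Op 5: best P0=NH3 P1=NH3
Op 6: best P0=NH4 P1=NH3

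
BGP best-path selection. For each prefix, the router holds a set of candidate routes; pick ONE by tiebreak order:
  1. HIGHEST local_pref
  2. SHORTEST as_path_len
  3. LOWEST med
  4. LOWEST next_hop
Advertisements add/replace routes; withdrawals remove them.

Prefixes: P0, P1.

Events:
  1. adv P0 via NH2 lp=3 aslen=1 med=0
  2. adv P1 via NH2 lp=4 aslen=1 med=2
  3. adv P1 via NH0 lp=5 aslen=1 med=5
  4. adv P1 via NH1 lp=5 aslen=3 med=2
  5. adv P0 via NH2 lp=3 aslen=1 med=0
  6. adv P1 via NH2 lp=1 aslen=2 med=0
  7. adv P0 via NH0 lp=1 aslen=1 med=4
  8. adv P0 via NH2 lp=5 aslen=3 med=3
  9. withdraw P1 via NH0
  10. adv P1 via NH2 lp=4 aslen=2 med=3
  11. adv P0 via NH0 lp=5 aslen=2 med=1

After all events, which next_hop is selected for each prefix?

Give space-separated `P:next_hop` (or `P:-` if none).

Answer: P0:NH0 P1:NH1

Derivation:
Op 1: best P0=NH2 P1=-
Op 2: best P0=NH2 P1=NH2
Op 3: best P0=NH2 P1=NH0
Op 4: best P0=NH2 P1=NH0
Op 5: best P0=NH2 P1=NH0
Op 6: best P0=NH2 P1=NH0
Op 7: best P0=NH2 P1=NH0
Op 8: best P0=NH2 P1=NH0
Op 9: best P0=NH2 P1=NH1
Op 10: best P0=NH2 P1=NH1
Op 11: best P0=NH0 P1=NH1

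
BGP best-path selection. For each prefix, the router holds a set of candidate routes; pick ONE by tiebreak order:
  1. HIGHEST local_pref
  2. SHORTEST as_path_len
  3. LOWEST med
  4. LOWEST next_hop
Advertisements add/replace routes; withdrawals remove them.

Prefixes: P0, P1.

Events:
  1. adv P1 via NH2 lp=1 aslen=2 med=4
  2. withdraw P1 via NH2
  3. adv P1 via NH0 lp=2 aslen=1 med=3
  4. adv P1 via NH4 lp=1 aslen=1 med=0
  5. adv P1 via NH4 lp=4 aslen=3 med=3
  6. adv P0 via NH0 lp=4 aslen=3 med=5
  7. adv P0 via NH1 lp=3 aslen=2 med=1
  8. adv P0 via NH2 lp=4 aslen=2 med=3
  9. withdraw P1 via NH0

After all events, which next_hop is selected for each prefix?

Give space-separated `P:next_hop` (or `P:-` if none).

Op 1: best P0=- P1=NH2
Op 2: best P0=- P1=-
Op 3: best P0=- P1=NH0
Op 4: best P0=- P1=NH0
Op 5: best P0=- P1=NH4
Op 6: best P0=NH0 P1=NH4
Op 7: best P0=NH0 P1=NH4
Op 8: best P0=NH2 P1=NH4
Op 9: best P0=NH2 P1=NH4

Answer: P0:NH2 P1:NH4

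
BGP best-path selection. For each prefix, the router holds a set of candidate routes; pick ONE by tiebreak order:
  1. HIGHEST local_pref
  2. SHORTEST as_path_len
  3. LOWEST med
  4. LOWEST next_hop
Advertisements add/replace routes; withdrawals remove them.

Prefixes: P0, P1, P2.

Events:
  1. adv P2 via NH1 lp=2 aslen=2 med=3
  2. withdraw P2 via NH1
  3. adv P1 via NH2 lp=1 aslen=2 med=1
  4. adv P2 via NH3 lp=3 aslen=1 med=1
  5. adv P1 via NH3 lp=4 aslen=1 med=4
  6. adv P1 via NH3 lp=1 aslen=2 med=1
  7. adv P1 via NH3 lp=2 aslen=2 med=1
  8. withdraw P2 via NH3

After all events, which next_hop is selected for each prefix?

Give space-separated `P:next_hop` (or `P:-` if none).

Answer: P0:- P1:NH3 P2:-

Derivation:
Op 1: best P0=- P1=- P2=NH1
Op 2: best P0=- P1=- P2=-
Op 3: best P0=- P1=NH2 P2=-
Op 4: best P0=- P1=NH2 P2=NH3
Op 5: best P0=- P1=NH3 P2=NH3
Op 6: best P0=- P1=NH2 P2=NH3
Op 7: best P0=- P1=NH3 P2=NH3
Op 8: best P0=- P1=NH3 P2=-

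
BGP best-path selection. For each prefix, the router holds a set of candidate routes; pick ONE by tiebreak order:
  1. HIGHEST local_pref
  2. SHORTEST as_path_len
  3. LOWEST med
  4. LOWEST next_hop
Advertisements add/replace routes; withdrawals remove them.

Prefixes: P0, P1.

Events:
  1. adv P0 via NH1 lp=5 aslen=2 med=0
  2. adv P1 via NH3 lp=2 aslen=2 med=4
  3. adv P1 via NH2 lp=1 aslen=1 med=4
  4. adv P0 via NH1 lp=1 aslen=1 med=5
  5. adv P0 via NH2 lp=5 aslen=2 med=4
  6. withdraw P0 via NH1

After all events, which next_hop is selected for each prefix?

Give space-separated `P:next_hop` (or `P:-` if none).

Op 1: best P0=NH1 P1=-
Op 2: best P0=NH1 P1=NH3
Op 3: best P0=NH1 P1=NH3
Op 4: best P0=NH1 P1=NH3
Op 5: best P0=NH2 P1=NH3
Op 6: best P0=NH2 P1=NH3

Answer: P0:NH2 P1:NH3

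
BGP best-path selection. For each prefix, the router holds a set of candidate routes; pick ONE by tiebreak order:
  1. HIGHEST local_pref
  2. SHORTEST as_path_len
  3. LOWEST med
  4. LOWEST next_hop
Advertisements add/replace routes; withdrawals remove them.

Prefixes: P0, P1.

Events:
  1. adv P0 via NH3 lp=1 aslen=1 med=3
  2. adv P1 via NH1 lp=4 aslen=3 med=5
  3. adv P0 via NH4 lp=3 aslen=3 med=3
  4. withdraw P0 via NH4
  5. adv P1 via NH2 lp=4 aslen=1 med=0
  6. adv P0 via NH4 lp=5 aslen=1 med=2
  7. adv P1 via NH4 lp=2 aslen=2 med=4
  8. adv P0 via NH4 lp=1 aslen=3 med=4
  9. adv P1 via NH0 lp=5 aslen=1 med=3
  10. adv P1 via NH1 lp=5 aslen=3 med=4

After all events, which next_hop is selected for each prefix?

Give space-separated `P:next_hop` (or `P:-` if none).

Answer: P0:NH3 P1:NH0

Derivation:
Op 1: best P0=NH3 P1=-
Op 2: best P0=NH3 P1=NH1
Op 3: best P0=NH4 P1=NH1
Op 4: best P0=NH3 P1=NH1
Op 5: best P0=NH3 P1=NH2
Op 6: best P0=NH4 P1=NH2
Op 7: best P0=NH4 P1=NH2
Op 8: best P0=NH3 P1=NH2
Op 9: best P0=NH3 P1=NH0
Op 10: best P0=NH3 P1=NH0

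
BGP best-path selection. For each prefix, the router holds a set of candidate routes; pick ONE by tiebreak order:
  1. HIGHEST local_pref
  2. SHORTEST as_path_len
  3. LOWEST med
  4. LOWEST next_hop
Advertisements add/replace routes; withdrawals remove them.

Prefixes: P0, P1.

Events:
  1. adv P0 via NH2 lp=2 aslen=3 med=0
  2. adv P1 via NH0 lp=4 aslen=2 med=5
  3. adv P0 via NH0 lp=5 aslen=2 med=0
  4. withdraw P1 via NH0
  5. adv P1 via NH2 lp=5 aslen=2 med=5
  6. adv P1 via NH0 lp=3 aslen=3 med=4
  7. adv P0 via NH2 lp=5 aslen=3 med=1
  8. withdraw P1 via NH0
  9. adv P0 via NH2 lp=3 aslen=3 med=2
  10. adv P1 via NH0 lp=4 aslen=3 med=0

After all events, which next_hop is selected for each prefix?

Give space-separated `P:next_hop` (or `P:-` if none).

Answer: P0:NH0 P1:NH2

Derivation:
Op 1: best P0=NH2 P1=-
Op 2: best P0=NH2 P1=NH0
Op 3: best P0=NH0 P1=NH0
Op 4: best P0=NH0 P1=-
Op 5: best P0=NH0 P1=NH2
Op 6: best P0=NH0 P1=NH2
Op 7: best P0=NH0 P1=NH2
Op 8: best P0=NH0 P1=NH2
Op 9: best P0=NH0 P1=NH2
Op 10: best P0=NH0 P1=NH2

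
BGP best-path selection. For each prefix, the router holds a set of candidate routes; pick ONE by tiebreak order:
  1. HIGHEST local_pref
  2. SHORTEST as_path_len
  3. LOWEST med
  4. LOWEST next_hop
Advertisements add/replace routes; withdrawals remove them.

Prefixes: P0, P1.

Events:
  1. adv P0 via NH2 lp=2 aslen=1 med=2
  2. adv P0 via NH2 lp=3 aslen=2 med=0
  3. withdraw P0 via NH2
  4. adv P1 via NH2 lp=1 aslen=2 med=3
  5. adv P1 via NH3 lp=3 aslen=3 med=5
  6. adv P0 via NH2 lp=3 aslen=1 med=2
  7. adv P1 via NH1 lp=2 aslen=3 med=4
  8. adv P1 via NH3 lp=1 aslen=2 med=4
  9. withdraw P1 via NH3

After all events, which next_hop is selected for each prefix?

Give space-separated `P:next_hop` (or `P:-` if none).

Op 1: best P0=NH2 P1=-
Op 2: best P0=NH2 P1=-
Op 3: best P0=- P1=-
Op 4: best P0=- P1=NH2
Op 5: best P0=- P1=NH3
Op 6: best P0=NH2 P1=NH3
Op 7: best P0=NH2 P1=NH3
Op 8: best P0=NH2 P1=NH1
Op 9: best P0=NH2 P1=NH1

Answer: P0:NH2 P1:NH1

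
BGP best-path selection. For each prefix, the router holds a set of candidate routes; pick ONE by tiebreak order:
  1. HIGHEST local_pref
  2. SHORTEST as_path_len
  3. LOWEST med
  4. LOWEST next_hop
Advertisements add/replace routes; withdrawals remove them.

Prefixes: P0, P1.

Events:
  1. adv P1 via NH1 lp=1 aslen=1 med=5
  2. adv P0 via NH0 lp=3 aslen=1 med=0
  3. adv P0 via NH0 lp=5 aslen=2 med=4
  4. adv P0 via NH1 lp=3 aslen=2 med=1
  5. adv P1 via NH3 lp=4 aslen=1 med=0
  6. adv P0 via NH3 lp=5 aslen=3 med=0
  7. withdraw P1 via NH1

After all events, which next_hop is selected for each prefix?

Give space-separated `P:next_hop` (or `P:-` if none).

Op 1: best P0=- P1=NH1
Op 2: best P0=NH0 P1=NH1
Op 3: best P0=NH0 P1=NH1
Op 4: best P0=NH0 P1=NH1
Op 5: best P0=NH0 P1=NH3
Op 6: best P0=NH0 P1=NH3
Op 7: best P0=NH0 P1=NH3

Answer: P0:NH0 P1:NH3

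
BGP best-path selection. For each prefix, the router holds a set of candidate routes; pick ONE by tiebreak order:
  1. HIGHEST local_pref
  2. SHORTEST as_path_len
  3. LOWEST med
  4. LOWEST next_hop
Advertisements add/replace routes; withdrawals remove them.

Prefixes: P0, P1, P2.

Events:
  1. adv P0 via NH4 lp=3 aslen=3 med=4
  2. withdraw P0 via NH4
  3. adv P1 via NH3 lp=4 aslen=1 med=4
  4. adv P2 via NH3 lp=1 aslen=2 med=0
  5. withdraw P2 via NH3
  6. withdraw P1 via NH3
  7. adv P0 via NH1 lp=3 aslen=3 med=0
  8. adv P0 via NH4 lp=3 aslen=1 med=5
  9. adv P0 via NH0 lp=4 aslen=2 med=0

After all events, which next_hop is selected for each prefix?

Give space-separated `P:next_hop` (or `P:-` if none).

Answer: P0:NH0 P1:- P2:-

Derivation:
Op 1: best P0=NH4 P1=- P2=-
Op 2: best P0=- P1=- P2=-
Op 3: best P0=- P1=NH3 P2=-
Op 4: best P0=- P1=NH3 P2=NH3
Op 5: best P0=- P1=NH3 P2=-
Op 6: best P0=- P1=- P2=-
Op 7: best P0=NH1 P1=- P2=-
Op 8: best P0=NH4 P1=- P2=-
Op 9: best P0=NH0 P1=- P2=-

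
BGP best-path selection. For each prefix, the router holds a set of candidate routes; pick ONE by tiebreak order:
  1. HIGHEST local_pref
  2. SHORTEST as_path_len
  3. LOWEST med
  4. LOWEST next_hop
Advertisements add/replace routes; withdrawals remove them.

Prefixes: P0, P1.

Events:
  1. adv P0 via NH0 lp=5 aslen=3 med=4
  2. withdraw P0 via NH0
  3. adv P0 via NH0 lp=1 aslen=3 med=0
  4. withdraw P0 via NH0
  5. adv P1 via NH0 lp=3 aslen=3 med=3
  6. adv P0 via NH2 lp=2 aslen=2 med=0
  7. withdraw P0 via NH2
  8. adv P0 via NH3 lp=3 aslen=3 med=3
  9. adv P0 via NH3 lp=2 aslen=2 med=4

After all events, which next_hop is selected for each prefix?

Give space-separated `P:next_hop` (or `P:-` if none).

Op 1: best P0=NH0 P1=-
Op 2: best P0=- P1=-
Op 3: best P0=NH0 P1=-
Op 4: best P0=- P1=-
Op 5: best P0=- P1=NH0
Op 6: best P0=NH2 P1=NH0
Op 7: best P0=- P1=NH0
Op 8: best P0=NH3 P1=NH0
Op 9: best P0=NH3 P1=NH0

Answer: P0:NH3 P1:NH0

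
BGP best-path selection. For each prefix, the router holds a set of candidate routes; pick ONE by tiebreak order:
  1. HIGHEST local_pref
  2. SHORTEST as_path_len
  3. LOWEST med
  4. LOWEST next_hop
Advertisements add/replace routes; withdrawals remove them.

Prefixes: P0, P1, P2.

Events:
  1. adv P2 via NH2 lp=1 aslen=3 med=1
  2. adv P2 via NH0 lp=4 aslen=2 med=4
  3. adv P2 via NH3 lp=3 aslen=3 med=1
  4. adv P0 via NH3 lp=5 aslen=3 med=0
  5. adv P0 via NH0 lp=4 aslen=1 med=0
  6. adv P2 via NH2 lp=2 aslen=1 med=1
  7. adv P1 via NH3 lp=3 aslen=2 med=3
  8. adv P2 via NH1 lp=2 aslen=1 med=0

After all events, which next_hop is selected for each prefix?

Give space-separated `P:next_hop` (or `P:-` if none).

Op 1: best P0=- P1=- P2=NH2
Op 2: best P0=- P1=- P2=NH0
Op 3: best P0=- P1=- P2=NH0
Op 4: best P0=NH3 P1=- P2=NH0
Op 5: best P0=NH3 P1=- P2=NH0
Op 6: best P0=NH3 P1=- P2=NH0
Op 7: best P0=NH3 P1=NH3 P2=NH0
Op 8: best P0=NH3 P1=NH3 P2=NH0

Answer: P0:NH3 P1:NH3 P2:NH0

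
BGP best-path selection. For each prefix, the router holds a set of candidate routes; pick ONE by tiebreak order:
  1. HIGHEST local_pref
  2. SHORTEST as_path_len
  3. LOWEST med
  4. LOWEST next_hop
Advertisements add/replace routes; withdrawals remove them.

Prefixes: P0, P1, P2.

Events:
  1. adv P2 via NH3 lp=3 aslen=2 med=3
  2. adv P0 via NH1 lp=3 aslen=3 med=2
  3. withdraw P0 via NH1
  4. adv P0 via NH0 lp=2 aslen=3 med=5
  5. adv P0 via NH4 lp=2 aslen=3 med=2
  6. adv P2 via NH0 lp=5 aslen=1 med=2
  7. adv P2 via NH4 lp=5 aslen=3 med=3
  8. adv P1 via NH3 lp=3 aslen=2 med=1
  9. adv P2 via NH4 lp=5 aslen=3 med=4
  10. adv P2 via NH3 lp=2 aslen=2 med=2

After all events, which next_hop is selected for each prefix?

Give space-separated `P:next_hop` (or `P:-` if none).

Op 1: best P0=- P1=- P2=NH3
Op 2: best P0=NH1 P1=- P2=NH3
Op 3: best P0=- P1=- P2=NH3
Op 4: best P0=NH0 P1=- P2=NH3
Op 5: best P0=NH4 P1=- P2=NH3
Op 6: best P0=NH4 P1=- P2=NH0
Op 7: best P0=NH4 P1=- P2=NH0
Op 8: best P0=NH4 P1=NH3 P2=NH0
Op 9: best P0=NH4 P1=NH3 P2=NH0
Op 10: best P0=NH4 P1=NH3 P2=NH0

Answer: P0:NH4 P1:NH3 P2:NH0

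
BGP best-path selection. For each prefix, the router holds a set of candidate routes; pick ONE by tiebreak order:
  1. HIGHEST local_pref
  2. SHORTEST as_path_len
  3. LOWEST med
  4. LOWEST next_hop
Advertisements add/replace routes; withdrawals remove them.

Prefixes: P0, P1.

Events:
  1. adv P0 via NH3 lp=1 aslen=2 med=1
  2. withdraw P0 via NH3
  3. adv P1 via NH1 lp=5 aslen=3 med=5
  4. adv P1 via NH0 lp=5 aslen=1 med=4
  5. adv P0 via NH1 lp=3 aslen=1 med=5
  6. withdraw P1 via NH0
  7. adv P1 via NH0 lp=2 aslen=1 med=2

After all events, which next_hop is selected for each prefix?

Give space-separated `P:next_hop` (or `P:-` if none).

Op 1: best P0=NH3 P1=-
Op 2: best P0=- P1=-
Op 3: best P0=- P1=NH1
Op 4: best P0=- P1=NH0
Op 5: best P0=NH1 P1=NH0
Op 6: best P0=NH1 P1=NH1
Op 7: best P0=NH1 P1=NH1

Answer: P0:NH1 P1:NH1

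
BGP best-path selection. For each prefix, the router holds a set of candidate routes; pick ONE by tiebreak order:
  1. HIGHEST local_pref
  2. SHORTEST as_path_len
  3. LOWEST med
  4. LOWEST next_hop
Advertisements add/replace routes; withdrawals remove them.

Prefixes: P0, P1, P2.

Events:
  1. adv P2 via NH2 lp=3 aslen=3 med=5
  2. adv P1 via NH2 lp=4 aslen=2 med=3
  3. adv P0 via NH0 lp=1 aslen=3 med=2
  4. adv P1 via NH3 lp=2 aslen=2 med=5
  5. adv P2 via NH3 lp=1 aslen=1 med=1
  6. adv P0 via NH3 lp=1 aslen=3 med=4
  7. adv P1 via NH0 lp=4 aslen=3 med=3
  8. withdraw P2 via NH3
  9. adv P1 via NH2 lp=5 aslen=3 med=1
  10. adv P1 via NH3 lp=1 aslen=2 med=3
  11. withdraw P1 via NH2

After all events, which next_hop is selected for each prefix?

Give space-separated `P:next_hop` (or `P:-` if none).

Op 1: best P0=- P1=- P2=NH2
Op 2: best P0=- P1=NH2 P2=NH2
Op 3: best P0=NH0 P1=NH2 P2=NH2
Op 4: best P0=NH0 P1=NH2 P2=NH2
Op 5: best P0=NH0 P1=NH2 P2=NH2
Op 6: best P0=NH0 P1=NH2 P2=NH2
Op 7: best P0=NH0 P1=NH2 P2=NH2
Op 8: best P0=NH0 P1=NH2 P2=NH2
Op 9: best P0=NH0 P1=NH2 P2=NH2
Op 10: best P0=NH0 P1=NH2 P2=NH2
Op 11: best P0=NH0 P1=NH0 P2=NH2

Answer: P0:NH0 P1:NH0 P2:NH2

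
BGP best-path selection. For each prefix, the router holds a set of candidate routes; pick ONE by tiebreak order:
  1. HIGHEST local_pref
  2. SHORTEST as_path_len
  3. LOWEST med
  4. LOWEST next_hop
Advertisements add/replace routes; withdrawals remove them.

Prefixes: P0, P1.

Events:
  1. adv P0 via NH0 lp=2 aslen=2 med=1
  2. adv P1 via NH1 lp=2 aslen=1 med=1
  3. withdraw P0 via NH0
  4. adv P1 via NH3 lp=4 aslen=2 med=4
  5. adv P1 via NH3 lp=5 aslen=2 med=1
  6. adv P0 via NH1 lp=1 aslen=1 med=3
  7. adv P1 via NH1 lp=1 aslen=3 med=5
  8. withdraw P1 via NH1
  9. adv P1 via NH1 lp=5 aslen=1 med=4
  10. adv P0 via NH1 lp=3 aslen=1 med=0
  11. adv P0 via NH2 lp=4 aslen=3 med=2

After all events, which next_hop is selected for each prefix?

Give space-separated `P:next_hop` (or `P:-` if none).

Op 1: best P0=NH0 P1=-
Op 2: best P0=NH0 P1=NH1
Op 3: best P0=- P1=NH1
Op 4: best P0=- P1=NH3
Op 5: best P0=- P1=NH3
Op 6: best P0=NH1 P1=NH3
Op 7: best P0=NH1 P1=NH3
Op 8: best P0=NH1 P1=NH3
Op 9: best P0=NH1 P1=NH1
Op 10: best P0=NH1 P1=NH1
Op 11: best P0=NH2 P1=NH1

Answer: P0:NH2 P1:NH1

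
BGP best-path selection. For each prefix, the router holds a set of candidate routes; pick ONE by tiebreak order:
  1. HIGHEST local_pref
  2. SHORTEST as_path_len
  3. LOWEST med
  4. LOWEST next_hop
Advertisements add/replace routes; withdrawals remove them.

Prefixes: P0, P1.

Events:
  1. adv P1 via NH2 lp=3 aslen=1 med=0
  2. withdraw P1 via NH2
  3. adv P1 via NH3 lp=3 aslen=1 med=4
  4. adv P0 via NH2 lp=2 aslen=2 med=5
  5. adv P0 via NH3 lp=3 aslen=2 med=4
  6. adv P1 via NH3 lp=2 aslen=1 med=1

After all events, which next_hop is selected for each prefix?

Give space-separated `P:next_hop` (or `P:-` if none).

Answer: P0:NH3 P1:NH3

Derivation:
Op 1: best P0=- P1=NH2
Op 2: best P0=- P1=-
Op 3: best P0=- P1=NH3
Op 4: best P0=NH2 P1=NH3
Op 5: best P0=NH3 P1=NH3
Op 6: best P0=NH3 P1=NH3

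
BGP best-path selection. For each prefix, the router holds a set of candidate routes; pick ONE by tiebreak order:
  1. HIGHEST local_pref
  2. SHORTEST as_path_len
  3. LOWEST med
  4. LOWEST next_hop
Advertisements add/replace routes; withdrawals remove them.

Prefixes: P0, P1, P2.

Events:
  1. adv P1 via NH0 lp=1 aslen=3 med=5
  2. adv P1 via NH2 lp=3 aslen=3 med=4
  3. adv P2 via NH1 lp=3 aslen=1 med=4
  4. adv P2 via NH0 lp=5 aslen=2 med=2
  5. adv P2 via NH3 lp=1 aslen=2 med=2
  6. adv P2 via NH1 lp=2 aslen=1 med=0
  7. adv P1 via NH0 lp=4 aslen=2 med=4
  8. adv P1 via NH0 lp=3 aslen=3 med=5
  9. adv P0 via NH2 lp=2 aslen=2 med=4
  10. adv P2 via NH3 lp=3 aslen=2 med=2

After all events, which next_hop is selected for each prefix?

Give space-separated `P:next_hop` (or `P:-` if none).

Answer: P0:NH2 P1:NH2 P2:NH0

Derivation:
Op 1: best P0=- P1=NH0 P2=-
Op 2: best P0=- P1=NH2 P2=-
Op 3: best P0=- P1=NH2 P2=NH1
Op 4: best P0=- P1=NH2 P2=NH0
Op 5: best P0=- P1=NH2 P2=NH0
Op 6: best P0=- P1=NH2 P2=NH0
Op 7: best P0=- P1=NH0 P2=NH0
Op 8: best P0=- P1=NH2 P2=NH0
Op 9: best P0=NH2 P1=NH2 P2=NH0
Op 10: best P0=NH2 P1=NH2 P2=NH0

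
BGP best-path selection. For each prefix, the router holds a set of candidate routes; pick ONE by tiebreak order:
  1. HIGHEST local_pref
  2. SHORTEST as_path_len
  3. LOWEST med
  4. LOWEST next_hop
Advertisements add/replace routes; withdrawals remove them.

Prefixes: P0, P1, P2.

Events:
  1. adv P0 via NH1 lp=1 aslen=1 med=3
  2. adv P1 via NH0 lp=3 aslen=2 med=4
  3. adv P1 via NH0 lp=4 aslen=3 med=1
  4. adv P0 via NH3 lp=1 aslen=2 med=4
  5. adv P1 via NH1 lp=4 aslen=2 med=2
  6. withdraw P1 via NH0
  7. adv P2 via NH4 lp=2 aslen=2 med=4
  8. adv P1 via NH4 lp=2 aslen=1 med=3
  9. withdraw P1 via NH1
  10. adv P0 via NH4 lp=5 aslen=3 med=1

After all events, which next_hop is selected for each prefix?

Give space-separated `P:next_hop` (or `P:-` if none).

Op 1: best P0=NH1 P1=- P2=-
Op 2: best P0=NH1 P1=NH0 P2=-
Op 3: best P0=NH1 P1=NH0 P2=-
Op 4: best P0=NH1 P1=NH0 P2=-
Op 5: best P0=NH1 P1=NH1 P2=-
Op 6: best P0=NH1 P1=NH1 P2=-
Op 7: best P0=NH1 P1=NH1 P2=NH4
Op 8: best P0=NH1 P1=NH1 P2=NH4
Op 9: best P0=NH1 P1=NH4 P2=NH4
Op 10: best P0=NH4 P1=NH4 P2=NH4

Answer: P0:NH4 P1:NH4 P2:NH4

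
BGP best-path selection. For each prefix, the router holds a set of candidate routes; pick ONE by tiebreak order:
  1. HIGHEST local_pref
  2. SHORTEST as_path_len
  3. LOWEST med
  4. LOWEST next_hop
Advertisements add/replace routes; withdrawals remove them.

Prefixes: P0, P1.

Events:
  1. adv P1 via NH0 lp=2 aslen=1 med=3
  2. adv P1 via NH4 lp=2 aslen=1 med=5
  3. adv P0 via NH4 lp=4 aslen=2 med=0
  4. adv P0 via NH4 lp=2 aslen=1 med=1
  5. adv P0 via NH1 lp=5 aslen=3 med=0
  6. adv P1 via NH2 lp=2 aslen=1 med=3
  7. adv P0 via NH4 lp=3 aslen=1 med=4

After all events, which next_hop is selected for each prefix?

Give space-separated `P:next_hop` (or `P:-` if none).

Answer: P0:NH1 P1:NH0

Derivation:
Op 1: best P0=- P1=NH0
Op 2: best P0=- P1=NH0
Op 3: best P0=NH4 P1=NH0
Op 4: best P0=NH4 P1=NH0
Op 5: best P0=NH1 P1=NH0
Op 6: best P0=NH1 P1=NH0
Op 7: best P0=NH1 P1=NH0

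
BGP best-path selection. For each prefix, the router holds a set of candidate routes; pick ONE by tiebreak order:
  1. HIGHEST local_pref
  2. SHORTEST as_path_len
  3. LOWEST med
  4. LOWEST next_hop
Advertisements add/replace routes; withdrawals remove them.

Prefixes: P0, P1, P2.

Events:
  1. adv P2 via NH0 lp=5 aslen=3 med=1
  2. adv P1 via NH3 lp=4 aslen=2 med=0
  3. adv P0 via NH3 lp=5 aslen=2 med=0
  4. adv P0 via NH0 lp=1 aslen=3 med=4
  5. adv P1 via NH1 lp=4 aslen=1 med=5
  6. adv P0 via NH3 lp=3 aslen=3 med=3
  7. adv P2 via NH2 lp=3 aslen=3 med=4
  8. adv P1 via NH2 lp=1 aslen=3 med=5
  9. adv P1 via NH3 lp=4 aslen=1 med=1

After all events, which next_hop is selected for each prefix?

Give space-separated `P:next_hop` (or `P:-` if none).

Answer: P0:NH3 P1:NH3 P2:NH0

Derivation:
Op 1: best P0=- P1=- P2=NH0
Op 2: best P0=- P1=NH3 P2=NH0
Op 3: best P0=NH3 P1=NH3 P2=NH0
Op 4: best P0=NH3 P1=NH3 P2=NH0
Op 5: best P0=NH3 P1=NH1 P2=NH0
Op 6: best P0=NH3 P1=NH1 P2=NH0
Op 7: best P0=NH3 P1=NH1 P2=NH0
Op 8: best P0=NH3 P1=NH1 P2=NH0
Op 9: best P0=NH3 P1=NH3 P2=NH0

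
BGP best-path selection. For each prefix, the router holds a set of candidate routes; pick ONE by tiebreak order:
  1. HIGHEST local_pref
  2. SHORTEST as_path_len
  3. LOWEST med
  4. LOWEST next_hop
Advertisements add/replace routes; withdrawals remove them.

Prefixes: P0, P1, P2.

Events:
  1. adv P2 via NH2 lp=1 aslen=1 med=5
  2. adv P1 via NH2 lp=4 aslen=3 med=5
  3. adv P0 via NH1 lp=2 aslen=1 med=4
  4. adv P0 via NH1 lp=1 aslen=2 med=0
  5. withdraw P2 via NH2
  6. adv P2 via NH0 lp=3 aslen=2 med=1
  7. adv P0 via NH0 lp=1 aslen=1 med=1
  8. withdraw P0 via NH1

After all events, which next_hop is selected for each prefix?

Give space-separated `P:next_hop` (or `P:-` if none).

Answer: P0:NH0 P1:NH2 P2:NH0

Derivation:
Op 1: best P0=- P1=- P2=NH2
Op 2: best P0=- P1=NH2 P2=NH2
Op 3: best P0=NH1 P1=NH2 P2=NH2
Op 4: best P0=NH1 P1=NH2 P2=NH2
Op 5: best P0=NH1 P1=NH2 P2=-
Op 6: best P0=NH1 P1=NH2 P2=NH0
Op 7: best P0=NH0 P1=NH2 P2=NH0
Op 8: best P0=NH0 P1=NH2 P2=NH0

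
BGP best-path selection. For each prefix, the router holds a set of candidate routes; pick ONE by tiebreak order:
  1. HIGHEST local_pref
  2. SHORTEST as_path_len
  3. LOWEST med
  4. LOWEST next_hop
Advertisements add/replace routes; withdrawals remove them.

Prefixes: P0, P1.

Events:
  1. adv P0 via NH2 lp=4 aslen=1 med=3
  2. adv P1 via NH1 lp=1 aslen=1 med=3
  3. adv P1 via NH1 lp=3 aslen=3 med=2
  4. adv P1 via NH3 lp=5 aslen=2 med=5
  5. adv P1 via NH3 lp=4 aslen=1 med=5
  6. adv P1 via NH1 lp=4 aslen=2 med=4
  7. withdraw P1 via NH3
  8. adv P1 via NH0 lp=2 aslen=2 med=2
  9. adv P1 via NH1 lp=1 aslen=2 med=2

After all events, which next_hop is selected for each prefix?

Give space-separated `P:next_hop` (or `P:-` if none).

Op 1: best P0=NH2 P1=-
Op 2: best P0=NH2 P1=NH1
Op 3: best P0=NH2 P1=NH1
Op 4: best P0=NH2 P1=NH3
Op 5: best P0=NH2 P1=NH3
Op 6: best P0=NH2 P1=NH3
Op 7: best P0=NH2 P1=NH1
Op 8: best P0=NH2 P1=NH1
Op 9: best P0=NH2 P1=NH0

Answer: P0:NH2 P1:NH0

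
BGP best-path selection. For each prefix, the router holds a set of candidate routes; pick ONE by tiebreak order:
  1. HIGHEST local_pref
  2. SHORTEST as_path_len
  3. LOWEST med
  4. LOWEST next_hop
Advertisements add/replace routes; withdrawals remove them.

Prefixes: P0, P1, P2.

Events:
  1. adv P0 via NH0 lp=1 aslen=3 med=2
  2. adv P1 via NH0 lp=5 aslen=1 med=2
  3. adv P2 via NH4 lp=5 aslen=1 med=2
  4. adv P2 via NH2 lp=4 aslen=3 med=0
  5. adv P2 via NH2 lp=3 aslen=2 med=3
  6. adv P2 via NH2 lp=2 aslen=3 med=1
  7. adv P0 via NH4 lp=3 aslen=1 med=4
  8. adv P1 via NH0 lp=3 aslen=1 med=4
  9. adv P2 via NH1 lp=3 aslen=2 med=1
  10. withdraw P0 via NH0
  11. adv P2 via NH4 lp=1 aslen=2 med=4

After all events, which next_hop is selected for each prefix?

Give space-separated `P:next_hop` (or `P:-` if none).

Answer: P0:NH4 P1:NH0 P2:NH1

Derivation:
Op 1: best P0=NH0 P1=- P2=-
Op 2: best P0=NH0 P1=NH0 P2=-
Op 3: best P0=NH0 P1=NH0 P2=NH4
Op 4: best P0=NH0 P1=NH0 P2=NH4
Op 5: best P0=NH0 P1=NH0 P2=NH4
Op 6: best P0=NH0 P1=NH0 P2=NH4
Op 7: best P0=NH4 P1=NH0 P2=NH4
Op 8: best P0=NH4 P1=NH0 P2=NH4
Op 9: best P0=NH4 P1=NH0 P2=NH4
Op 10: best P0=NH4 P1=NH0 P2=NH4
Op 11: best P0=NH4 P1=NH0 P2=NH1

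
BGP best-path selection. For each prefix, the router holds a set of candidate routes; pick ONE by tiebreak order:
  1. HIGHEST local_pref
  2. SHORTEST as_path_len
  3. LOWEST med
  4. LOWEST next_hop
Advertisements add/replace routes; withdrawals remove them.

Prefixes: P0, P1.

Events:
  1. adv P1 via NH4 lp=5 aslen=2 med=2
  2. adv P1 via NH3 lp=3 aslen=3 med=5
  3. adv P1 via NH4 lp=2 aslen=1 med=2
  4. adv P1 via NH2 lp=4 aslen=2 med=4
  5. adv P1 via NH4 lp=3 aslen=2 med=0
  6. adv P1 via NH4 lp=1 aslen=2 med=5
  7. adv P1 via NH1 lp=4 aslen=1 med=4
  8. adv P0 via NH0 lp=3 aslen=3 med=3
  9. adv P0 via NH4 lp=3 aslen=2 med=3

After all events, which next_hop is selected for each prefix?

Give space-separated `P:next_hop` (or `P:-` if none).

Op 1: best P0=- P1=NH4
Op 2: best P0=- P1=NH4
Op 3: best P0=- P1=NH3
Op 4: best P0=- P1=NH2
Op 5: best P0=- P1=NH2
Op 6: best P0=- P1=NH2
Op 7: best P0=- P1=NH1
Op 8: best P0=NH0 P1=NH1
Op 9: best P0=NH4 P1=NH1

Answer: P0:NH4 P1:NH1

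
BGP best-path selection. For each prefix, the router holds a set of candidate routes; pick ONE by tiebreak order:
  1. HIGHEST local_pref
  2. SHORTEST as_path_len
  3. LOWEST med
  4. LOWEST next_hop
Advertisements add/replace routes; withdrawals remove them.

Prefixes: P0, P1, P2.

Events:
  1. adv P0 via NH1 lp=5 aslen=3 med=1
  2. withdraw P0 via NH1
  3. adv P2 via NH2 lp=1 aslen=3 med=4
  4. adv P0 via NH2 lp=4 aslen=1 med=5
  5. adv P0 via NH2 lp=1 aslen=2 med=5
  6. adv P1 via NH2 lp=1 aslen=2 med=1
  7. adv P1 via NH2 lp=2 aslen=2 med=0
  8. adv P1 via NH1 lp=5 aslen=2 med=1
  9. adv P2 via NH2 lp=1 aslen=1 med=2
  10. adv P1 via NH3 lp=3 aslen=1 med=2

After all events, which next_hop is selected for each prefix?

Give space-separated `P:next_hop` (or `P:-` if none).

Answer: P0:NH2 P1:NH1 P2:NH2

Derivation:
Op 1: best P0=NH1 P1=- P2=-
Op 2: best P0=- P1=- P2=-
Op 3: best P0=- P1=- P2=NH2
Op 4: best P0=NH2 P1=- P2=NH2
Op 5: best P0=NH2 P1=- P2=NH2
Op 6: best P0=NH2 P1=NH2 P2=NH2
Op 7: best P0=NH2 P1=NH2 P2=NH2
Op 8: best P0=NH2 P1=NH1 P2=NH2
Op 9: best P0=NH2 P1=NH1 P2=NH2
Op 10: best P0=NH2 P1=NH1 P2=NH2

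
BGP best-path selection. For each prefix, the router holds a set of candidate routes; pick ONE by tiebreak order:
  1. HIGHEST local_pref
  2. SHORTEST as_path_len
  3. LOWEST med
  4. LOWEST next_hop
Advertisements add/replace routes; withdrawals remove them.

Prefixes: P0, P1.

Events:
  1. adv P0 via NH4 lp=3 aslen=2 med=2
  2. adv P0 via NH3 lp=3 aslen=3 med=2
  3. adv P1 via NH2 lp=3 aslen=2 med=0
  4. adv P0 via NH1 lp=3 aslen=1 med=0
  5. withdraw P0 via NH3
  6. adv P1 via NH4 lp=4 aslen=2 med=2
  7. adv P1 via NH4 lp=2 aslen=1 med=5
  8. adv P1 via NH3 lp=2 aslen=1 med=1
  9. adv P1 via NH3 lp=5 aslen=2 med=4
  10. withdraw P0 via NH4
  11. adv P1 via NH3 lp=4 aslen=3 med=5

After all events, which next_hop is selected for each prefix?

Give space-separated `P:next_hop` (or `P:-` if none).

Answer: P0:NH1 P1:NH3

Derivation:
Op 1: best P0=NH4 P1=-
Op 2: best P0=NH4 P1=-
Op 3: best P0=NH4 P1=NH2
Op 4: best P0=NH1 P1=NH2
Op 5: best P0=NH1 P1=NH2
Op 6: best P0=NH1 P1=NH4
Op 7: best P0=NH1 P1=NH2
Op 8: best P0=NH1 P1=NH2
Op 9: best P0=NH1 P1=NH3
Op 10: best P0=NH1 P1=NH3
Op 11: best P0=NH1 P1=NH3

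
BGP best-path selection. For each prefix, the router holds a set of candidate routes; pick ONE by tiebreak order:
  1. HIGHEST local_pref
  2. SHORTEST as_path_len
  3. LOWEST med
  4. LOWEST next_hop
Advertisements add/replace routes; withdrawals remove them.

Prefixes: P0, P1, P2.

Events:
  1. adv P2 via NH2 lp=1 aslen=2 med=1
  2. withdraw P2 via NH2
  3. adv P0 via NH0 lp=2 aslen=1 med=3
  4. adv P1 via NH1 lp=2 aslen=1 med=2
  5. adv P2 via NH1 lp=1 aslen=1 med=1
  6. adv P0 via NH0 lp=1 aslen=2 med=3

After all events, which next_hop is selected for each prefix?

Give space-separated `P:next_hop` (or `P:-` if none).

Op 1: best P0=- P1=- P2=NH2
Op 2: best P0=- P1=- P2=-
Op 3: best P0=NH0 P1=- P2=-
Op 4: best P0=NH0 P1=NH1 P2=-
Op 5: best P0=NH0 P1=NH1 P2=NH1
Op 6: best P0=NH0 P1=NH1 P2=NH1

Answer: P0:NH0 P1:NH1 P2:NH1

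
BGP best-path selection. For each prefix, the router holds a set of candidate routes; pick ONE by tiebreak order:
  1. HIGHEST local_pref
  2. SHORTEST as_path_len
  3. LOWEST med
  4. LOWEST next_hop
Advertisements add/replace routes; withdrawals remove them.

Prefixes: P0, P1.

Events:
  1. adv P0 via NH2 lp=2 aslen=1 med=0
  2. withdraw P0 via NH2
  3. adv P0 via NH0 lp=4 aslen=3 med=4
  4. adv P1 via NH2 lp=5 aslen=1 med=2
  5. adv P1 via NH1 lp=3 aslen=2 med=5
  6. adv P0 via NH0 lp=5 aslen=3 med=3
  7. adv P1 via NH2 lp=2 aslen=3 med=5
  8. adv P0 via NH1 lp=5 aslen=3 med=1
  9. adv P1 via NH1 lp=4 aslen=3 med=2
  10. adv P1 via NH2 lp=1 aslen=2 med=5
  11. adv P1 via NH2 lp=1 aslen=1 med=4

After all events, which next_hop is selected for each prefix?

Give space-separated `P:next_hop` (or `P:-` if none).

Op 1: best P0=NH2 P1=-
Op 2: best P0=- P1=-
Op 3: best P0=NH0 P1=-
Op 4: best P0=NH0 P1=NH2
Op 5: best P0=NH0 P1=NH2
Op 6: best P0=NH0 P1=NH2
Op 7: best P0=NH0 P1=NH1
Op 8: best P0=NH1 P1=NH1
Op 9: best P0=NH1 P1=NH1
Op 10: best P0=NH1 P1=NH1
Op 11: best P0=NH1 P1=NH1

Answer: P0:NH1 P1:NH1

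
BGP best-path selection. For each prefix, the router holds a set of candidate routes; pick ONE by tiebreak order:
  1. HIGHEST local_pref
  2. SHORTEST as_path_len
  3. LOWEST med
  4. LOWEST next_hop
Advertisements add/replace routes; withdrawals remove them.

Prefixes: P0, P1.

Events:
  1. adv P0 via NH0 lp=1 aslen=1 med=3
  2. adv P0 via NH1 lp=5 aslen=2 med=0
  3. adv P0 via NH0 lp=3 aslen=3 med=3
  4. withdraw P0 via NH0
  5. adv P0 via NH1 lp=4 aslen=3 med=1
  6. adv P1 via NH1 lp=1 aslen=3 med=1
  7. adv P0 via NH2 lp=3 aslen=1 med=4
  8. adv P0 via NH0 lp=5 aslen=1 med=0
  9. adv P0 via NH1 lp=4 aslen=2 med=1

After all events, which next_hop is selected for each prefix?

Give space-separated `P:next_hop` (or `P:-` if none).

Op 1: best P0=NH0 P1=-
Op 2: best P0=NH1 P1=-
Op 3: best P0=NH1 P1=-
Op 4: best P0=NH1 P1=-
Op 5: best P0=NH1 P1=-
Op 6: best P0=NH1 P1=NH1
Op 7: best P0=NH1 P1=NH1
Op 8: best P0=NH0 P1=NH1
Op 9: best P0=NH0 P1=NH1

Answer: P0:NH0 P1:NH1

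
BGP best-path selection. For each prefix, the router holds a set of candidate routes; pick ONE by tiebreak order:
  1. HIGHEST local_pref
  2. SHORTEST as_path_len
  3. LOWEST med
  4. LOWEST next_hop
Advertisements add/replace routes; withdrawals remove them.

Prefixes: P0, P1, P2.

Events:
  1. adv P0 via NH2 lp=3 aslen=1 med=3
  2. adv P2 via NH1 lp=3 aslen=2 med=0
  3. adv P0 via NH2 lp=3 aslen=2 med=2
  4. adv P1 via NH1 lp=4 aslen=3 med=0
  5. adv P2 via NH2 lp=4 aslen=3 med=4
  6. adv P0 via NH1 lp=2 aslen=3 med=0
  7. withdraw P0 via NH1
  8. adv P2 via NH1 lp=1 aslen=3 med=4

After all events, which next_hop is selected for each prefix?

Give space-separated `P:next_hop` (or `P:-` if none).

Op 1: best P0=NH2 P1=- P2=-
Op 2: best P0=NH2 P1=- P2=NH1
Op 3: best P0=NH2 P1=- P2=NH1
Op 4: best P0=NH2 P1=NH1 P2=NH1
Op 5: best P0=NH2 P1=NH1 P2=NH2
Op 6: best P0=NH2 P1=NH1 P2=NH2
Op 7: best P0=NH2 P1=NH1 P2=NH2
Op 8: best P0=NH2 P1=NH1 P2=NH2

Answer: P0:NH2 P1:NH1 P2:NH2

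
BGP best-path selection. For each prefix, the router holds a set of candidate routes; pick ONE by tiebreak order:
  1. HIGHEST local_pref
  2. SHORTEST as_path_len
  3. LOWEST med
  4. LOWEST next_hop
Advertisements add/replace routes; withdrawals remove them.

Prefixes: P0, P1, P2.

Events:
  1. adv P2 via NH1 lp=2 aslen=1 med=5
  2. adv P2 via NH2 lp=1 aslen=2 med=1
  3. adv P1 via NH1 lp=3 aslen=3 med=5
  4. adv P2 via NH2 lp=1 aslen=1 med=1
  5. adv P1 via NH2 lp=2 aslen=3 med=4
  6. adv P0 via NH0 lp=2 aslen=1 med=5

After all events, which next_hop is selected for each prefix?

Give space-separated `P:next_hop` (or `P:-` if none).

Answer: P0:NH0 P1:NH1 P2:NH1

Derivation:
Op 1: best P0=- P1=- P2=NH1
Op 2: best P0=- P1=- P2=NH1
Op 3: best P0=- P1=NH1 P2=NH1
Op 4: best P0=- P1=NH1 P2=NH1
Op 5: best P0=- P1=NH1 P2=NH1
Op 6: best P0=NH0 P1=NH1 P2=NH1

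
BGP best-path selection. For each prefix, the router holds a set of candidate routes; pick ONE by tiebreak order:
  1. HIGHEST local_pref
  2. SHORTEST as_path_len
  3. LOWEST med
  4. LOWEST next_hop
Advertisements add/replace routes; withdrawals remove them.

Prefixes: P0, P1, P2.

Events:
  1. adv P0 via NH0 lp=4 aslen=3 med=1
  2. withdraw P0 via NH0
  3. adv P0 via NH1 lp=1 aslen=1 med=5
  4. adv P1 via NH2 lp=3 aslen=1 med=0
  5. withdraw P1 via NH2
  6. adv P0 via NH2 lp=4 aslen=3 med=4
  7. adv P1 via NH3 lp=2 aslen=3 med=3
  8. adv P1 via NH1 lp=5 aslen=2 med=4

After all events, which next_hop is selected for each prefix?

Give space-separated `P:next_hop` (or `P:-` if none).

Answer: P0:NH2 P1:NH1 P2:-

Derivation:
Op 1: best P0=NH0 P1=- P2=-
Op 2: best P0=- P1=- P2=-
Op 3: best P0=NH1 P1=- P2=-
Op 4: best P0=NH1 P1=NH2 P2=-
Op 5: best P0=NH1 P1=- P2=-
Op 6: best P0=NH2 P1=- P2=-
Op 7: best P0=NH2 P1=NH3 P2=-
Op 8: best P0=NH2 P1=NH1 P2=-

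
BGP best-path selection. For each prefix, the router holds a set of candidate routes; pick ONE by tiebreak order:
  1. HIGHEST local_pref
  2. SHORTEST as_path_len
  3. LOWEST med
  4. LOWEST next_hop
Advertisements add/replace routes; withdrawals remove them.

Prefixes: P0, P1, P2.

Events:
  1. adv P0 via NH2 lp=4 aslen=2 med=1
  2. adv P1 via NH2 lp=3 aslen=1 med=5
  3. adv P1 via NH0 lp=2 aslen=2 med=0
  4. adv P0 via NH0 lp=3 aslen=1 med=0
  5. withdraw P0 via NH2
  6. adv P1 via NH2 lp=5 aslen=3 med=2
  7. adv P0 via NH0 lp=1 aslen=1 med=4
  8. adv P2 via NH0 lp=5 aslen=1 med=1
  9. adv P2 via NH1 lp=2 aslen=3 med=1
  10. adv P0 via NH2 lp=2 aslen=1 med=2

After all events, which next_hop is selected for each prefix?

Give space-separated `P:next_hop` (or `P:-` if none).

Op 1: best P0=NH2 P1=- P2=-
Op 2: best P0=NH2 P1=NH2 P2=-
Op 3: best P0=NH2 P1=NH2 P2=-
Op 4: best P0=NH2 P1=NH2 P2=-
Op 5: best P0=NH0 P1=NH2 P2=-
Op 6: best P0=NH0 P1=NH2 P2=-
Op 7: best P0=NH0 P1=NH2 P2=-
Op 8: best P0=NH0 P1=NH2 P2=NH0
Op 9: best P0=NH0 P1=NH2 P2=NH0
Op 10: best P0=NH2 P1=NH2 P2=NH0

Answer: P0:NH2 P1:NH2 P2:NH0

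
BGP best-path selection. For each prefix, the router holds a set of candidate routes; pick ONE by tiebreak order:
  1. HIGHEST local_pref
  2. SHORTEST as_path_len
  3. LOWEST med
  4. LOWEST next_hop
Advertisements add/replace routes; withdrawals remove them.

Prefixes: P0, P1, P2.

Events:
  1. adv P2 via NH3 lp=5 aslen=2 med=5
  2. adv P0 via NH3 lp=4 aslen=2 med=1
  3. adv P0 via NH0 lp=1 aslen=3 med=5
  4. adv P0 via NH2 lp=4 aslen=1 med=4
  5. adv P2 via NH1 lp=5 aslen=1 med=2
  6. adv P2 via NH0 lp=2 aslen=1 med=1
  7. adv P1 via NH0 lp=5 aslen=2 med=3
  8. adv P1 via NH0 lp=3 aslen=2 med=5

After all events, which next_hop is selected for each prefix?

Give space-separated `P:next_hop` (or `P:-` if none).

Answer: P0:NH2 P1:NH0 P2:NH1

Derivation:
Op 1: best P0=- P1=- P2=NH3
Op 2: best P0=NH3 P1=- P2=NH3
Op 3: best P0=NH3 P1=- P2=NH3
Op 4: best P0=NH2 P1=- P2=NH3
Op 5: best P0=NH2 P1=- P2=NH1
Op 6: best P0=NH2 P1=- P2=NH1
Op 7: best P0=NH2 P1=NH0 P2=NH1
Op 8: best P0=NH2 P1=NH0 P2=NH1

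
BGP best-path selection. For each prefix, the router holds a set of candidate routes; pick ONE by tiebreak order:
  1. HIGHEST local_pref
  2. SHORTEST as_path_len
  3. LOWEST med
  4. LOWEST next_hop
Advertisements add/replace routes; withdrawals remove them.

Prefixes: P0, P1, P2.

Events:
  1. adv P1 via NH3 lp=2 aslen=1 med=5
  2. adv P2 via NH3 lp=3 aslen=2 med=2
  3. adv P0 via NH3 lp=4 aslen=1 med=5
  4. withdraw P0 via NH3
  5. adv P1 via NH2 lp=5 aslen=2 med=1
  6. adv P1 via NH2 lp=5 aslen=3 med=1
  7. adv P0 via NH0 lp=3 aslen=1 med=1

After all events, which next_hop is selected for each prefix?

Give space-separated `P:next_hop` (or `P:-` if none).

Op 1: best P0=- P1=NH3 P2=-
Op 2: best P0=- P1=NH3 P2=NH3
Op 3: best P0=NH3 P1=NH3 P2=NH3
Op 4: best P0=- P1=NH3 P2=NH3
Op 5: best P0=- P1=NH2 P2=NH3
Op 6: best P0=- P1=NH2 P2=NH3
Op 7: best P0=NH0 P1=NH2 P2=NH3

Answer: P0:NH0 P1:NH2 P2:NH3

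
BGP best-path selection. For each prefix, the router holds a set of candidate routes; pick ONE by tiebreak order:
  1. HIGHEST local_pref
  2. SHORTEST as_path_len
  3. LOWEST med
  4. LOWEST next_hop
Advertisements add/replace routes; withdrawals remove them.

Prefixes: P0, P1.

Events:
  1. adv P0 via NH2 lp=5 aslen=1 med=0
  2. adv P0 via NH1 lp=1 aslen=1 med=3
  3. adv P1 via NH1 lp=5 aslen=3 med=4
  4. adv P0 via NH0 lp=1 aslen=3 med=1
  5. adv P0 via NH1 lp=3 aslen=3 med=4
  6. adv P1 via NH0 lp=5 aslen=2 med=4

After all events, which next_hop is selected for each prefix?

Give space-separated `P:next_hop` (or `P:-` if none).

Answer: P0:NH2 P1:NH0

Derivation:
Op 1: best P0=NH2 P1=-
Op 2: best P0=NH2 P1=-
Op 3: best P0=NH2 P1=NH1
Op 4: best P0=NH2 P1=NH1
Op 5: best P0=NH2 P1=NH1
Op 6: best P0=NH2 P1=NH0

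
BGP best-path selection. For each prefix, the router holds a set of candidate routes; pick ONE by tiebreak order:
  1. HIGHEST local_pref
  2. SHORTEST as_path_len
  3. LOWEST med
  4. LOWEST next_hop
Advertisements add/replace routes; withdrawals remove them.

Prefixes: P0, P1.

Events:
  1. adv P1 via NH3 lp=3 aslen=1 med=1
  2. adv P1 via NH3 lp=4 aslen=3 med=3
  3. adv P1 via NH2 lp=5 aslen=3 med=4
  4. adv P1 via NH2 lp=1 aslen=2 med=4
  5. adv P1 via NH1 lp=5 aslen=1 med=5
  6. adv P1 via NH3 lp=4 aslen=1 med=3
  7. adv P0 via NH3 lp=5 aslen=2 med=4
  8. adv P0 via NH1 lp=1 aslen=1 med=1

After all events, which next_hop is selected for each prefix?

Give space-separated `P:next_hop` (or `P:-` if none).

Op 1: best P0=- P1=NH3
Op 2: best P0=- P1=NH3
Op 3: best P0=- P1=NH2
Op 4: best P0=- P1=NH3
Op 5: best P0=- P1=NH1
Op 6: best P0=- P1=NH1
Op 7: best P0=NH3 P1=NH1
Op 8: best P0=NH3 P1=NH1

Answer: P0:NH3 P1:NH1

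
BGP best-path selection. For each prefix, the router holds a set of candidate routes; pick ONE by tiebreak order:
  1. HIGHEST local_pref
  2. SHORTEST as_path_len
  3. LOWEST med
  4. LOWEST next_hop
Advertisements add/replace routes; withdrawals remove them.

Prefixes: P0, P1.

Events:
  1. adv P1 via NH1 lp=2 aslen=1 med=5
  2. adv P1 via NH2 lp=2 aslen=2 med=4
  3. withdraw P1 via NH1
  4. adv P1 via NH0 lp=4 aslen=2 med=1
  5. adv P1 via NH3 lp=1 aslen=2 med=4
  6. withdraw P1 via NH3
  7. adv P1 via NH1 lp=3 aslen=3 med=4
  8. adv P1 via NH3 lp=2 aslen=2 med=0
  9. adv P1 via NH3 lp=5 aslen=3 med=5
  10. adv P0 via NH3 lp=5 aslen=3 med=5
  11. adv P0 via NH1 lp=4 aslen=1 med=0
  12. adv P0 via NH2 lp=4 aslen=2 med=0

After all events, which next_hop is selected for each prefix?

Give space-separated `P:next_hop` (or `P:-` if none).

Op 1: best P0=- P1=NH1
Op 2: best P0=- P1=NH1
Op 3: best P0=- P1=NH2
Op 4: best P0=- P1=NH0
Op 5: best P0=- P1=NH0
Op 6: best P0=- P1=NH0
Op 7: best P0=- P1=NH0
Op 8: best P0=- P1=NH0
Op 9: best P0=- P1=NH3
Op 10: best P0=NH3 P1=NH3
Op 11: best P0=NH3 P1=NH3
Op 12: best P0=NH3 P1=NH3

Answer: P0:NH3 P1:NH3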